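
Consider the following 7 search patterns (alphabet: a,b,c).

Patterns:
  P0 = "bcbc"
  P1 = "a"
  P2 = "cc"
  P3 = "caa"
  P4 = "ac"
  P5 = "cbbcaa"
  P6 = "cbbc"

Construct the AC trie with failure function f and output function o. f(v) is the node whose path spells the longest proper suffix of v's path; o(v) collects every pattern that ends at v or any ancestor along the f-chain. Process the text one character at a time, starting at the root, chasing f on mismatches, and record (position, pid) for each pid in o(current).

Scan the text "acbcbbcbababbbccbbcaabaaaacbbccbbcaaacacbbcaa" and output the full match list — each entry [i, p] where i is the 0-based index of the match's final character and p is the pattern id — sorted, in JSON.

Build:
Trie (insert patterns):
  n0 'ε': a→5 b→1 c→6
  n1 'b': c→2
  n2 'bc': b→3
  n3 'bcb': c→4
  n4 'bcbc': ·  ←P0
  n5 'a': c→10  ←P1
  n6 'c': a→8 b→11 c→7
  n7 'cc': ·  ←P2
  n8 'ca': a→9
  n9 'caa': ·  ←P3
  n10 'ac': ·  ←P4
  n11 'cb': b→12
  n12 'cbb': c→13
  n13 'cbbc': a→14  ←P6
  n14 'cbbca': a→15
  n15 'cbbcaa': ·  ←P5

Failure links (BFS by depth):
  fail(1) 'b': from fail(0)=0 chase 'b': 0 ⇒ 0;  out=∅∪out(0)=∅
  fail(5) 'a': from fail(0)=0 chase 'a': 0 ⇒ 0;  out={1}∪out(0)={1}
  fail(6) 'c': from fail(0)=0 chase 'c': 0 ⇒ 0;  out=∅∪out(0)=∅
  fail(2) 'bc': from fail(1)=0 chase 'c': 0 ⇒ 6;  out=∅∪out(6)=∅
  fail(7) 'cc': from fail(6)=0 chase 'c': 0 ⇒ 6;  out={2}∪out(6)={2}
  fail(8) 'ca': from fail(6)=0 chase 'a': 0 ⇒ 5;  out=∅∪out(5)={1}
  fail(10) 'ac': from fail(5)=0 chase 'c': 0 ⇒ 6;  out={4}∪out(6)={4}
  fail(11) 'cb': from fail(6)=0 chase 'b': 0 ⇒ 1;  out=∅∪out(1)=∅
  fail(3) 'bcb': from fail(2)=6 chase 'b': 6 ⇒ 11;  out=∅∪out(11)=∅
  fail(9) 'caa': from fail(8)=5 chase 'a': 5→0 ⇒ 5;  out={3}∪out(5)={1,3}
  fail(12) 'cbb': from fail(11)=1 chase 'b': 1→0 ⇒ 1;  out=∅∪out(1)=∅
  fail(4) 'bcbc': from fail(3)=11 chase 'c': 11→1 ⇒ 2;  out={0}∪out(2)={0}
  fail(13) 'cbbc': from fail(12)=1 chase 'c': 1 ⇒ 2;  out={6}∪out(2)={6}
  fail(14) 'cbbca': from fail(13)=2 chase 'a': 2→6 ⇒ 8;  out=∅∪out(8)={1}
  fail(15) 'cbbcaa': from fail(14)=8 chase 'a': 8 ⇒ 9;  out={5}∪out(9)={1,3,5}

Run:
pos 0 'a': at 5  emit P1@[0:0]
pos 1 'c': at 10  emit P4@[0:1]
pos 2 'b': at 11 (fail-walked)
pos 3 'c': at 2 (fail-walked)
pos 4 'b': at 3
pos 5 'b': at 12 (fail-walked)
pos 6 'c': at 13  emit P6@[3:6]
pos 7 'b': at 3 (fail-walked)
pos 8 'a': at 5 (fail-walked)  emit P1@[8:8]
pos 9 'b': at 1 (fail-walked)
pos 10 'a': at 5 (fail-walked)  emit P1@[10:10]
pos 11 'b': at 1 (fail-walked)
pos 12 'b': at 1 (fail-walked)
pos 13 'b': at 1 (fail-walked)
pos 14 'c': at 2
pos 15 'c': at 7 (fail-walked)  emit P2@[14:15]
pos 16 'b': at 11 (fail-walked)
pos 17 'b': at 12
pos 18 'c': at 13  emit P6@[15:18]
pos 19 'a': at 14  emit P1@[19:19]
pos 20 'a': at 15  emit P1@[20:20],P3@[18:20],P5@[15:20]
pos 21 'b': at 1 (fail-walked)
pos 22 'a': at 5 (fail-walked)  emit P1@[22:22]
pos 23 'a': at 5 (fail-walked)  emit P1@[23:23]
pos 24 'a': at 5 (fail-walked)  emit P1@[24:24]
pos 25 'a': at 5 (fail-walked)  emit P1@[25:25]
pos 26 'c': at 10  emit P4@[25:26]
pos 27 'b': at 11 (fail-walked)
pos 28 'b': at 12
pos 29 'c': at 13  emit P6@[26:29]
pos 30 'c': at 7 (fail-walked)  emit P2@[29:30]
pos 31 'b': at 11 (fail-walked)
pos 32 'b': at 12
pos 33 'c': at 13  emit P6@[30:33]
pos 34 'a': at 14  emit P1@[34:34]
pos 35 'a': at 15  emit P1@[35:35],P3@[33:35],P5@[30:35]
pos 36 'a': at 5 (fail-walked)  emit P1@[36:36]
pos 37 'c': at 10  emit P4@[36:37]
pos 38 'a': at 8 (fail-walked)  emit P1@[38:38]
pos 39 'c': at 10 (fail-walked)  emit P4@[38:39]
pos 40 'b': at 11 (fail-walked)
pos 41 'b': at 12
pos 42 'c': at 13  emit P6@[39:42]
pos 43 'a': at 14  emit P1@[43:43]
pos 44 'a': at 15  emit P1@[44:44],P3@[42:44],P5@[39:44]

All matches (sorted): [[0,1],[1,4],[6,6],[8,1],[10,1],[15,2],[18,6],[19,1],[20,1],[20,3],[20,5],[22,1],[23,1],[24,1],[25,1],[26,4],[29,6],[30,2],[33,6],[34,1],[35,1],[35,3],[35,5],[36,1],[37,4],[38,1],[39,4],[42,6],[43,1],[44,1],[44,3],[44,5]]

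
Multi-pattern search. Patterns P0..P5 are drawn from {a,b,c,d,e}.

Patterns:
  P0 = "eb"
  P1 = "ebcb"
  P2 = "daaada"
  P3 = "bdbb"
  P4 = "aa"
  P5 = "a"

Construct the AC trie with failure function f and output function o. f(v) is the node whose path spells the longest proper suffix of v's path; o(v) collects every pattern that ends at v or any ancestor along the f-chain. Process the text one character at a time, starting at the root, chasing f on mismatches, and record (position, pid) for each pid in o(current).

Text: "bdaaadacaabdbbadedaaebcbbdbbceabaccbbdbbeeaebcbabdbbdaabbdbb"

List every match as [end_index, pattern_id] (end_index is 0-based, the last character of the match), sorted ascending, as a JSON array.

Build automaton:
Trie (insert patterns):
  0='ε' goto a→15 b→11 d→5 e→1
  1='e' goto b→2
  2='eb' goto c→3  ←P0
  3='ebc' goto b→4
  4='ebcb' goto ·  ←P1
  5='d' goto a→6
  6='da' goto a→7
  7='daa' goto a→8
  8='daaa' goto d→9
  9='daaad' goto a→10
  10='daaada' goto ·  ←P2
  11='b' goto d→12
  12='bd' goto b→13
  13='bdb' goto b→14
  14='bdbb' goto ·  ←P3
  15='a' goto a→16  ←P5
  16='aa' goto ·  ←P4

Failure links (BFS by depth):
  n1('e'): parent n0 fail=0; on 'e' 0 → fail=0;  out ∅∪∅=∅
  n5('d'): parent n0 fail=0; on 'd' 0 → fail=0;  out ∅∪∅=∅
  n11('b'): parent n0 fail=0; on 'b' 0 → fail=0;  out ∅∪∅=∅
  n15('a'): parent n0 fail=0; on 'a' 0 → fail=0;  out {5}∪∅={5}
  n2('eb'): parent n1 fail=0; on 'b' 0 → fail=11;  out {0}∪∅={0}
  n6('da'): parent n5 fail=0; on 'a' 0 → fail=15;  out ∅∪{5}={5}
  n12('bd'): parent n11 fail=0; on 'd' 0 → fail=5;  out ∅∪∅=∅
  n16('aa'): parent n15 fail=0; on 'a' 0 → fail=15;  out {4}∪{5}={4,5}
  n3('ebc'): parent n2 fail=11; on 'c' 11→0 → fail=0;  out ∅∪∅=∅
  n7('daa'): parent n6 fail=15; on 'a' 15 → fail=16;  out ∅∪{4,5}={4,5}
  n13('bdb'): parent n12 fail=5; on 'b' 5→0 → fail=11;  out ∅∪∅=∅
  n4('ebcb'): parent n3 fail=0; on 'b' 0 → fail=11;  out {1}∪∅={1}
  n8('daaa'): parent n7 fail=16; on 'a' 16→15 → fail=16;  out ∅∪{4,5}={4,5}
  n14('bdbb'): parent n13 fail=11; on 'b' 11→0 → fail=11;  out {3}∪∅={3}
  n9('daaad'): parent n8 fail=16; on 'd' 16→15→0 → fail=5;  out ∅∪∅=∅
  n10('daaada'): parent n9 fail=5; on 'a' 5 → fail=6;  out {2}∪{5}={2,5}

Run:
pos 0 'b': at 11
pos 1 'd': at 12
pos 2 'a': at 6 (via fail)  emit P5@[2:2]
pos 3 'a': at 7  emit P4@[2:3],P5@[3:3]
pos 4 'a': at 8  emit P4@[3:4],P5@[4:4]
pos 5 'd': at 9
pos 6 'a': at 10  emit P2@[1:6],P5@[6:6]
pos 7 'c': at 0 (via fail)
pos 8 'a': at 15  emit P5@[8:8]
pos 9 'a': at 16  emit P4@[8:9],P5@[9:9]
pos 10 'b': at 11 (via fail)
pos 11 'd': at 12
pos 12 'b': at 13
pos 13 'b': at 14  emit P3@[10:13]
pos 14 'a': at 15 (via fail)  emit P5@[14:14]
pos 15 'd': at 5 (via fail)
pos 16 'e': at 1 (via fail)
pos 17 'd': at 5 (via fail)
pos 18 'a': at 6  emit P5@[18:18]
pos 19 'a': at 7  emit P4@[18:19],P5@[19:19]
pos 20 'e': at 1 (via fail)
pos 21 'b': at 2  emit P0@[20:21]
pos 22 'c': at 3
pos 23 'b': at 4  emit P1@[20:23]
pos 24 'b': at 11 (via fail)
pos 25 'd': at 12
pos 26 'b': at 13
pos 27 'b': at 14  emit P3@[24:27]
pos 28 'c': at 0 (via fail)
pos 29 'e': at 1
pos 30 'a': at 15 (via fail)  emit P5@[30:30]
pos 31 'b': at 11 (via fail)
pos 32 'a': at 15 (via fail)  emit P5@[32:32]
pos 33 'c': at 0 (via fail)
pos 34 'c': at 0
pos 35 'b': at 11
pos 36 'b': at 11 (via fail)
pos 37 'd': at 12
pos 38 'b': at 13
pos 39 'b': at 14  emit P3@[36:39]
pos 40 'e': at 1 (via fail)
pos 41 'e': at 1 (via fail)
pos 42 'a': at 15 (via fail)  emit P5@[42:42]
pos 43 'e': at 1 (via fail)
pos 44 'b': at 2  emit P0@[43:44]
pos 45 'c': at 3
pos 46 'b': at 4  emit P1@[43:46]
pos 47 'a': at 15 (via fail)  emit P5@[47:47]
pos 48 'b': at 11 (via fail)
pos 49 'd': at 12
pos 50 'b': at 13
pos 51 'b': at 14  emit P3@[48:51]
pos 52 'd': at 12 (via fail)
pos 53 'a': at 6 (via fail)  emit P5@[53:53]
pos 54 'a': at 7  emit P4@[53:54],P5@[54:54]
pos 55 'b': at 11 (via fail)
pos 56 'b': at 11 (via fail)
pos 57 'd': at 12
pos 58 'b': at 13
pos 59 'b': at 14  emit P3@[56:59]

Result: [[2,5],[3,4],[3,5],[4,4],[4,5],[6,2],[6,5],[8,5],[9,4],[9,5],[13,3],[14,5],[18,5],[19,4],[19,5],[21,0],[23,1],[27,3],[30,5],[32,5],[39,3],[42,5],[44,0],[46,1],[47,5],[51,3],[53,5],[54,4],[54,5],[59,3]]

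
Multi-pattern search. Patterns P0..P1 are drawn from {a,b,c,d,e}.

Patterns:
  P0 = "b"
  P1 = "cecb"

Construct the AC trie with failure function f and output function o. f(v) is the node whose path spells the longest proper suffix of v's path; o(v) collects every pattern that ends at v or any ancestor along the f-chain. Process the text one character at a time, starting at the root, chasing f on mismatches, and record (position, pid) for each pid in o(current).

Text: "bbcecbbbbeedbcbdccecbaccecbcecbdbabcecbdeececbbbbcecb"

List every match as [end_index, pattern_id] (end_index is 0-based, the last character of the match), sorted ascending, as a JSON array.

Build automaton:
Trie nodes:
  0='ε' goto b→1 c→2
  1='b' goto ·  ←P0
  2='c' goto e→3
  3='ce' goto c→4
  4='cec' goto b→5
  5='cecb' goto ·  ←P1

Failure links (BFS by depth):
  n1('b'): parent n0 fail=0; on 'b' 0 → fail=0;  out {0}∪∅={0}
  n2('c'): parent n0 fail=0; on 'c' 0 → fail=0;  out ∅∪∅=∅
  n3('ce'): parent n2 fail=0; on 'e' 0 → fail=0;  out ∅∪∅=∅
  n4('cec'): parent n3 fail=0; on 'c' 0 → fail=2;  out ∅∪∅=∅
  n5('cecb'): parent n4 fail=2; on 'b' 2→0 → fail=1;  out {1}∪{0}={0,1}

Scan:
i=0 'b': node 0→1  → match P0@[0:0]
i=1 'b': node 1→1 (via fail)  → match P0@[1:1]
i=2 'c': node 1→2 (via fail)
i=3 'e': node 2→3
i=4 'c': node 3→4
i=5 'b': node 4→5  → match P0@[5:5],P1@[2:5]
i=6 'b': node 5→1 (via fail)  → match P0@[6:6]
i=7 'b': node 1→1 (via fail)  → match P0@[7:7]
i=8 'b': node 1→1 (via fail)  → match P0@[8:8]
i=9 'e': node 1→0 (via fail)
i=10 'e': node 0→0
i=11 'd': node 0→0
i=12 'b': node 0→1  → match P0@[12:12]
i=13 'c': node 1→2 (via fail)
i=14 'b': node 2→1 (via fail)  → match P0@[14:14]
i=15 'd': node 1→0 (via fail)
i=16 'c': node 0→2
i=17 'c': node 2→2 (via fail)
i=18 'e': node 2→3
i=19 'c': node 3→4
i=20 'b': node 4→5  → match P0@[20:20],P1@[17:20]
i=21 'a': node 5→0 (via fail)
i=22 'c': node 0→2
i=23 'c': node 2→2 (via fail)
i=24 'e': node 2→3
i=25 'c': node 3→4
i=26 'b': node 4→5  → match P0@[26:26],P1@[23:26]
i=27 'c': node 5→2 (via fail)
i=28 'e': node 2→3
i=29 'c': node 3→4
i=30 'b': node 4→5  → match P0@[30:30],P1@[27:30]
i=31 'd': node 5→0 (via fail)
i=32 'b': node 0→1  → match P0@[32:32]
i=33 'a': node 1→0 (via fail)
i=34 'b': node 0→1  → match P0@[34:34]
i=35 'c': node 1→2 (via fail)
i=36 'e': node 2→3
i=37 'c': node 3→4
i=38 'b': node 4→5  → match P0@[38:38],P1@[35:38]
i=39 'd': node 5→0 (via fail)
i=40 'e': node 0→0
i=41 'e': node 0→0
i=42 'c': node 0→2
i=43 'e': node 2→3
i=44 'c': node 3→4
i=45 'b': node 4→5  → match P0@[45:45],P1@[42:45]
i=46 'b': node 5→1 (via fail)  → match P0@[46:46]
i=47 'b': node 1→1 (via fail)  → match P0@[47:47]
i=48 'b': node 1→1 (via fail)  → match P0@[48:48]
i=49 'c': node 1→2 (via fail)
i=50 'e': node 2→3
i=51 'c': node 3→4
i=52 'b': node 4→5  → match P0@[52:52],P1@[49:52]

All matches (sorted): [[0,0],[1,0],[5,0],[5,1],[6,0],[7,0],[8,0],[12,0],[14,0],[20,0],[20,1],[26,0],[26,1],[30,0],[30,1],[32,0],[34,0],[38,0],[38,1],[45,0],[45,1],[46,0],[47,0],[48,0],[52,0],[52,1]]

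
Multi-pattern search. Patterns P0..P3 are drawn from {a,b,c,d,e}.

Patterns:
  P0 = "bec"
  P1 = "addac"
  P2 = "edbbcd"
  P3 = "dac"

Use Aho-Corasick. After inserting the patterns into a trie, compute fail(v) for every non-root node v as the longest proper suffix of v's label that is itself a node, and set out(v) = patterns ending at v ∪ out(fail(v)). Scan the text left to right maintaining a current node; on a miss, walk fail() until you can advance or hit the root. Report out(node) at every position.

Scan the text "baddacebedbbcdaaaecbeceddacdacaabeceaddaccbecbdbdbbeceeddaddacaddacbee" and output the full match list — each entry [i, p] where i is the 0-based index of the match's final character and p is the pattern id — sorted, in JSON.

Build:
Trie nodes:
  n0 'ε': a→4 b→1 d→15 e→9
  n1 'b': e→2
  n2 'be': c→3
  n3 'bec': ·  [P0 ends]
  n4 'a': d→5
  n5 'ad': d→6
  n6 'add': a→7
  n7 'adda': c→8
  n8 'addac': ·  [P1 ends]
  n9 'e': d→10
  n10 'ed': b→11
  n11 'edb': b→12
  n12 'edbb': c→13
  n13 'edbbc': d→14
  n14 'edbbcd': ·  [P2 ends]
  n15 'd': a→16
  n16 'da': c→17
  n17 'dac': ·  [P3 ends]

BFS fail/out derivation:
  fail(1) 'b': from fail(0)=0 chase 'b': 0 ⇒ 0;  out=∅∪out(0)=∅
  fail(4) 'a': from fail(0)=0 chase 'a': 0 ⇒ 0;  out=∅∪out(0)=∅
  fail(9) 'e': from fail(0)=0 chase 'e': 0 ⇒ 0;  out=∅∪out(0)=∅
  fail(15) 'd': from fail(0)=0 chase 'd': 0 ⇒ 0;  out=∅∪out(0)=∅
  fail(2) 'be': from fail(1)=0 chase 'e': 0 ⇒ 9;  out=∅∪out(9)=∅
  fail(5) 'ad': from fail(4)=0 chase 'd': 0 ⇒ 15;  out=∅∪out(15)=∅
  fail(10) 'ed': from fail(9)=0 chase 'd': 0 ⇒ 15;  out=∅∪out(15)=∅
  fail(16) 'da': from fail(15)=0 chase 'a': 0 ⇒ 4;  out=∅∪out(4)=∅
  fail(3) 'bec': from fail(2)=9 chase 'c': 9→0 ⇒ 0;  out={0}∪out(0)={0}
  fail(6) 'add': from fail(5)=15 chase 'd': 15→0 ⇒ 15;  out=∅∪out(15)=∅
  fail(11) 'edb': from fail(10)=15 chase 'b': 15→0 ⇒ 1;  out=∅∪out(1)=∅
  fail(17) 'dac': from fail(16)=4 chase 'c': 4→0 ⇒ 0;  out={3}∪out(0)={3}
  fail(7) 'adda': from fail(6)=15 chase 'a': 15 ⇒ 16;  out=∅∪out(16)=∅
  fail(12) 'edbb': from fail(11)=1 chase 'b': 1→0 ⇒ 1;  out=∅∪out(1)=∅
  fail(8) 'addac': from fail(7)=16 chase 'c': 16 ⇒ 17;  out={1}∪out(17)={1,3}
  fail(13) 'edbbc': from fail(12)=1 chase 'c': 1→0 ⇒ 0;  out=∅∪out(0)=∅
  fail(14) 'edbbcd': from fail(13)=0 chase 'd': 0 ⇒ 15;  out={2}∪out(15)={2}

Scan:
i=0 'b': node 0→1
i=1 'a': node 1→4 ·f
i=2 'd': node 4→5
i=3 'd': node 5→6
i=4 'a': node 6→7
i=5 'c': node 7→8  → match P1@[1:5],P3@[3:5]
i=6 'e': node 8→9 ·f
i=7 'b': node 9→1 ·f
i=8 'e': node 1→2
i=9 'd': node 2→10 ·f
i=10 'b': node 10→11
i=11 'b': node 11→12
i=12 'c': node 12→13
i=13 'd': node 13→14  → match P2@[8:13]
i=14 'a': node 14→16 ·f
i=15 'a': node 16→4 ·f
i=16 'a': node 4→4 ·f
i=17 'e': node 4→9 ·f
i=18 'c': node 9→0 ·f
i=19 'b': node 0→1
i=20 'e': node 1→2
i=21 'c': node 2→3  → match P0@[19:21]
i=22 'e': node 3→9 ·f
i=23 'd': node 9→10
i=24 'd': node 10→15 ·f
i=25 'a': node 15→16
i=26 'c': node 16→17  → match P3@[24:26]
i=27 'd': node 17→15 ·f
i=28 'a': node 15→16
i=29 'c': node 16→17  → match P3@[27:29]
i=30 'a': node 17→4 ·f
i=31 'a': node 4→4 ·f
i=32 'b': node 4→1 ·f
i=33 'e': node 1→2
i=34 'c': node 2→3  → match P0@[32:34]
i=35 'e': node 3→9 ·f
i=36 'a': node 9→4 ·f
i=37 'd': node 4→5
i=38 'd': node 5→6
i=39 'a': node 6→7
i=40 'c': node 7→8  → match P1@[36:40],P3@[38:40]
i=41 'c': node 8→0 ·f
i=42 'b': node 0→1
i=43 'e': node 1→2
i=44 'c': node 2→3  → match P0@[42:44]
i=45 'b': node 3→1 ·f
i=46 'd': node 1→15 ·f
i=47 'b': node 15→1 ·f
i=48 'd': node 1→15 ·f
i=49 'b': node 15→1 ·f
i=50 'b': node 1→1 ·f
i=51 'e': node 1→2
i=52 'c': node 2→3  → match P0@[50:52]
i=53 'e': node 3→9 ·f
i=54 'e': node 9→9 ·f
i=55 'd': node 9→10
i=56 'd': node 10→15 ·f
i=57 'a': node 15→16
i=58 'd': node 16→5 ·f
i=59 'd': node 5→6
i=60 'a': node 6→7
i=61 'c': node 7→8  → match P1@[57:61],P3@[59:61]
i=62 'a': node 8→4 ·f
i=63 'd': node 4→5
i=64 'd': node 5→6
i=65 'a': node 6→7
i=66 'c': node 7→8  → match P1@[62:66],P3@[64:66]
i=67 'b': node 8→1 ·f
i=68 'e': node 1→2
i=69 'e': node 2→9 ·f

Matches: [[5,1],[5,3],[13,2],[21,0],[26,3],[29,3],[34,0],[40,1],[40,3],[44,0],[52,0],[61,1],[61,3],[66,1],[66,3]]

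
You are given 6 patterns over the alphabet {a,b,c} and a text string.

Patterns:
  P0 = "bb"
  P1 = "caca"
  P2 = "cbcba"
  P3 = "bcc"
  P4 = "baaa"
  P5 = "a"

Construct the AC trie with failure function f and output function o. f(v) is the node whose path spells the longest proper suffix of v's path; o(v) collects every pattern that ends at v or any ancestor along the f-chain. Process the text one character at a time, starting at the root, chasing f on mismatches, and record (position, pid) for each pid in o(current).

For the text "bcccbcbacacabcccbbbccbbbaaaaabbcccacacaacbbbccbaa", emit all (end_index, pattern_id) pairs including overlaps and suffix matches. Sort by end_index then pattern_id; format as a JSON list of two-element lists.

Construct AC machine:
Trie nodes:
  n0 'ε': a→16 b→1 c→3
  n1 'b': a→13 b→2 c→11
  n2 'bb': ·  [P0 ends]
  n3 'c': a→4 b→7
  n4 'ca': c→5
  n5 'cac': a→6
  n6 'caca': ·  [P1 ends]
  n7 'cb': c→8
  n8 'cbc': b→9
  n9 'cbcb': a→10
  n10 'cbcba': ·  [P2 ends]
  n11 'bc': c→12
  n12 'bcc': ·  [P3 ends]
  n13 'ba': a→14
  n14 'baa': a→15
  n15 'baaa': ·  [P4 ends]
  n16 'a': ·  [P5 ends]

Failure links (BFS by depth):
  fail(1) 'b': from fail(0)=0 chase 'b': 0 ⇒ 0;  out=∅∪out(0)=∅
  fail(3) 'c': from fail(0)=0 chase 'c': 0 ⇒ 0;  out=∅∪out(0)=∅
  fail(16) 'a': from fail(0)=0 chase 'a': 0 ⇒ 0;  out={5}∪out(0)={5}
  fail(2) 'bb': from fail(1)=0 chase 'b': 0 ⇒ 1;  out={0}∪out(1)={0}
  fail(4) 'ca': from fail(3)=0 chase 'a': 0 ⇒ 16;  out=∅∪out(16)={5}
  fail(7) 'cb': from fail(3)=0 chase 'b': 0 ⇒ 1;  out=∅∪out(1)=∅
  fail(11) 'bc': from fail(1)=0 chase 'c': 0 ⇒ 3;  out=∅∪out(3)=∅
  fail(13) 'ba': from fail(1)=0 chase 'a': 0 ⇒ 16;  out=∅∪out(16)={5}
  fail(5) 'cac': from fail(4)=16 chase 'c': 16→0 ⇒ 3;  out=∅∪out(3)=∅
  fail(8) 'cbc': from fail(7)=1 chase 'c': 1 ⇒ 11;  out=∅∪out(11)=∅
  fail(12) 'bcc': from fail(11)=3 chase 'c': 3→0 ⇒ 3;  out={3}∪out(3)={3}
  fail(14) 'baa': from fail(13)=16 chase 'a': 16→0 ⇒ 16;  out=∅∪out(16)={5}
  fail(6) 'caca': from fail(5)=3 chase 'a': 3 ⇒ 4;  out={1}∪out(4)={1,5}
  fail(9) 'cbcb': from fail(8)=11 chase 'b': 11→3 ⇒ 7;  out=∅∪out(7)=∅
  fail(15) 'baaa': from fail(14)=16 chase 'a': 16→0 ⇒ 16;  out={4}∪out(16)={4,5}
  fail(10) 'cbcba': from fail(9)=7 chase 'a': 7→1 ⇒ 13;  out={2}∪out(13)={2,5}

Text stream:
pos 0 'b': at 1
pos 1 'c': at 11
pos 2 'c': at 12  emit P3@[0:2]
pos 3 'c': at 3 ·f
pos 4 'b': at 7
pos 5 'c': at 8
pos 6 'b': at 9
pos 7 'a': at 10  emit P2@[3:7],P5@[7:7]
pos 8 'c': at 3 ·f
pos 9 'a': at 4  emit P5@[9:9]
pos 10 'c': at 5
pos 11 'a': at 6  emit P1@[8:11],P5@[11:11]
pos 12 'b': at 1 ·f
pos 13 'c': at 11
pos 14 'c': at 12  emit P3@[12:14]
pos 15 'c': at 3 ·f
pos 16 'b': at 7
pos 17 'b': at 2 ·f  emit P0@[16:17]
pos 18 'b': at 2 ·f  emit P0@[17:18]
pos 19 'c': at 11 ·f
pos 20 'c': at 12  emit P3@[18:20]
pos 21 'b': at 7 ·f
pos 22 'b': at 2 ·f  emit P0@[21:22]
pos 23 'b': at 2 ·f  emit P0@[22:23]
pos 24 'a': at 13 ·f  emit P5@[24:24]
pos 25 'a': at 14  emit P5@[25:25]
pos 26 'a': at 15  emit P4@[23:26],P5@[26:26]
pos 27 'a': at 16 ·f  emit P5@[27:27]
pos 28 'a': at 16 ·f  emit P5@[28:28]
pos 29 'b': at 1 ·f
pos 30 'b': at 2  emit P0@[29:30]
pos 31 'c': at 11 ·f
pos 32 'c': at 12  emit P3@[30:32]
pos 33 'c': at 3 ·f
pos 34 'a': at 4  emit P5@[34:34]
pos 35 'c': at 5
pos 36 'a': at 6  emit P1@[33:36],P5@[36:36]
pos 37 'c': at 5 ·f
pos 38 'a': at 6  emit P1@[35:38],P5@[38:38]
pos 39 'a': at 16 ·f  emit P5@[39:39]
pos 40 'c': at 3 ·f
pos 41 'b': at 7
pos 42 'b': at 2 ·f  emit P0@[41:42]
pos 43 'b': at 2 ·f  emit P0@[42:43]
pos 44 'c': at 11 ·f
pos 45 'c': at 12  emit P3@[43:45]
pos 46 'b': at 7 ·f
pos 47 'a': at 13 ·f  emit P5@[47:47]
pos 48 'a': at 14  emit P5@[48:48]

Matches: [[2,3],[7,2],[7,5],[9,5],[11,1],[11,5],[14,3],[17,0],[18,0],[20,3],[22,0],[23,0],[24,5],[25,5],[26,4],[26,5],[27,5],[28,5],[30,0],[32,3],[34,5],[36,1],[36,5],[38,1],[38,5],[39,5],[42,0],[43,0],[45,3],[47,5],[48,5]]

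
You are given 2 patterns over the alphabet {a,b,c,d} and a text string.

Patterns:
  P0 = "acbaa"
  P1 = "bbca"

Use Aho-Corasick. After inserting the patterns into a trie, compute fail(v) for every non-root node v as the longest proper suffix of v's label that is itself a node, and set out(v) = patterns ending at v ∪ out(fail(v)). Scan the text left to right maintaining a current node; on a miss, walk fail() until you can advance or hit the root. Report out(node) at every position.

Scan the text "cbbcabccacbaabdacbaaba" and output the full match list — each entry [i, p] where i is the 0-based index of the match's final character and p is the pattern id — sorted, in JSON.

Build:
Trie (insert patterns):
  0='ε' goto a→1 b→6
  1='a' goto c→2
  2='ac' goto b→3
  3='acb' goto a→4
  4='acba' goto a→5
  5='acbaa' goto ·  ←P0
  6='b' goto b→7
  7='bb' goto c→8
  8='bbc' goto a→9
  9='bbca' goto ·  ←P1

BFS fail/out derivation:
  n1('a'): parent n0 fail=0; on 'a' 0 → fail=0;  out ∅∪∅=∅
  n6('b'): parent n0 fail=0; on 'b' 0 → fail=0;  out ∅∪∅=∅
  n2('ac'): parent n1 fail=0; on 'c' 0 → fail=0;  out ∅∪∅=∅
  n7('bb'): parent n6 fail=0; on 'b' 0 → fail=6;  out ∅∪∅=∅
  n3('acb'): parent n2 fail=0; on 'b' 0 → fail=6;  out ∅∪∅=∅
  n8('bbc'): parent n7 fail=6; on 'c' 6→0 → fail=0;  out ∅∪∅=∅
  n4('acba'): parent n3 fail=6; on 'a' 6→0 → fail=1;  out ∅∪∅=∅
  n9('bbca'): parent n8 fail=0; on 'a' 0 → fail=1;  out {1}∪∅={1}
  n5('acbaa'): parent n4 fail=1; on 'a' 1→0 → fail=1;  out {0}∪∅={0}

Scan:
[0] read 'c'  n0⇒n0
[1] read 'b'  n0⇒n6
[2] read 'b'  n6⇒n7
[3] read 'c'  n7⇒n8
[4] read 'a'  n8⇒n9  → match P1@[1:4]
[5] read 'b'  n9⇒n6 ·f
[6] read 'c'  n6⇒n0 ·f
[7] read 'c'  n0⇒n0
[8] read 'a'  n0⇒n1
[9] read 'c'  n1⇒n2
[10] read 'b'  n2⇒n3
[11] read 'a'  n3⇒n4
[12] read 'a'  n4⇒n5  → match P0@[8:12]
[13] read 'b'  n5⇒n6 ·f
[14] read 'd'  n6⇒n0 ·f
[15] read 'a'  n0⇒n1
[16] read 'c'  n1⇒n2
[17] read 'b'  n2⇒n3
[18] read 'a'  n3⇒n4
[19] read 'a'  n4⇒n5  → match P0@[15:19]
[20] read 'b'  n5⇒n6 ·f
[21] read 'a'  n6⇒n1 ·f

All matches (sorted): [[4,1],[12,0],[19,0]]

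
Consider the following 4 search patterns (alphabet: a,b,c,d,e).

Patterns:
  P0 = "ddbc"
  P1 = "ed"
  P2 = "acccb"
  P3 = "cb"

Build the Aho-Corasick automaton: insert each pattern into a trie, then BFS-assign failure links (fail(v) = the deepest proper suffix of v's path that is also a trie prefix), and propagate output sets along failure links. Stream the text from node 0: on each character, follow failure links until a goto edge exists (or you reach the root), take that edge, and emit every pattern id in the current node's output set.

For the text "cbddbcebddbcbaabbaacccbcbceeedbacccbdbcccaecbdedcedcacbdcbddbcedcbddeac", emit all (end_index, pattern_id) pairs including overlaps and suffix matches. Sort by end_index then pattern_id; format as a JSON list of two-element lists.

Build:
Trie (insert patterns):
  0='ε' goto a→7 c→12 d→1 e→5
  1='d' goto d→2
  2='dd' goto b→3
  3='ddb' goto c→4
  4='ddbc' goto ·  [P0 ends]
  5='e' goto d→6
  6='ed' goto ·  [P1 ends]
  7='a' goto c→8
  8='ac' goto c→9
  9='acc' goto c→10
  10='accc' goto b→11
  11='acccb' goto ·  [P2 ends]
  12='c' goto b→13
  13='cb' goto ·  [P3 ends]

Failure links (BFS by depth):
  fail(1) 'd': from fail(0)=0 chase 'd': 0 ⇒ 0;  out=∅∪out(0)=∅
  fail(5) 'e': from fail(0)=0 chase 'e': 0 ⇒ 0;  out=∅∪out(0)=∅
  fail(7) 'a': from fail(0)=0 chase 'a': 0 ⇒ 0;  out=∅∪out(0)=∅
  fail(12) 'c': from fail(0)=0 chase 'c': 0 ⇒ 0;  out=∅∪out(0)=∅
  fail(2) 'dd': from fail(1)=0 chase 'd': 0 ⇒ 1;  out=∅∪out(1)=∅
  fail(6) 'ed': from fail(5)=0 chase 'd': 0 ⇒ 1;  out={1}∪out(1)={1}
  fail(8) 'ac': from fail(7)=0 chase 'c': 0 ⇒ 12;  out=∅∪out(12)=∅
  fail(13) 'cb': from fail(12)=0 chase 'b': 0 ⇒ 0;  out={3}∪out(0)={3}
  fail(3) 'ddb': from fail(2)=1 chase 'b': 1→0 ⇒ 0;  out=∅∪out(0)=∅
  fail(9) 'acc': from fail(8)=12 chase 'c': 12→0 ⇒ 12;  out=∅∪out(12)=∅
  fail(4) 'ddbc': from fail(3)=0 chase 'c': 0 ⇒ 12;  out={0}∪out(12)={0}
  fail(10) 'accc': from fail(9)=12 chase 'c': 12→0 ⇒ 12;  out=∅∪out(12)=∅
  fail(11) 'acccb': from fail(10)=12 chase 'b': 12 ⇒ 13;  out={2}∪out(13)={2,3}

Run:
pos 0 'c': at 12
pos 1 'b': at 13  → match P3@[0:1]
pos 2 'd': at 1 ·f
pos 3 'd': at 2
pos 4 'b': at 3
pos 5 'c': at 4  → match P0@[2:5]
pos 6 'e': at 5 ·f
pos 7 'b': at 0 ·f
pos 8 'd': at 1
pos 9 'd': at 2
pos 10 'b': at 3
pos 11 'c': at 4  → match P0@[8:11]
pos 12 'b': at 13 ·f  → match P3@[11:12]
pos 13 'a': at 7 ·f
pos 14 'a': at 7 ·f
pos 15 'b': at 0 ·f
pos 16 'b': at 0
pos 17 'a': at 7
pos 18 'a': at 7 ·f
pos 19 'c': at 8
pos 20 'c': at 9
pos 21 'c': at 10
pos 22 'b': at 11  → match P2@[18:22],P3@[21:22]
pos 23 'c': at 12 ·f
pos 24 'b': at 13  → match P3@[23:24]
pos 25 'c': at 12 ·f
pos 26 'e': at 5 ·f
pos 27 'e': at 5 ·f
pos 28 'e': at 5 ·f
pos 29 'd': at 6  → match P1@[28:29]
pos 30 'b': at 0 ·f
pos 31 'a': at 7
pos 32 'c': at 8
pos 33 'c': at 9
pos 34 'c': at 10
pos 35 'b': at 11  → match P2@[31:35],P3@[34:35]
pos 36 'd': at 1 ·f
pos 37 'b': at 0 ·f
pos 38 'c': at 12
pos 39 'c': at 12 ·f
pos 40 'c': at 12 ·f
pos 41 'a': at 7 ·f
pos 42 'e': at 5 ·f
pos 43 'c': at 12 ·f
pos 44 'b': at 13  → match P3@[43:44]
pos 45 'd': at 1 ·f
pos 46 'e': at 5 ·f
pos 47 'd': at 6  → match P1@[46:47]
pos 48 'c': at 12 ·f
pos 49 'e': at 5 ·f
pos 50 'd': at 6  → match P1@[49:50]
pos 51 'c': at 12 ·f
pos 52 'a': at 7 ·f
pos 53 'c': at 8
pos 54 'b': at 13 ·f  → match P3@[53:54]
pos 55 'd': at 1 ·f
pos 56 'c': at 12 ·f
pos 57 'b': at 13  → match P3@[56:57]
pos 58 'd': at 1 ·f
pos 59 'd': at 2
pos 60 'b': at 3
pos 61 'c': at 4  → match P0@[58:61]
pos 62 'e': at 5 ·f
pos 63 'd': at 6  → match P1@[62:63]
pos 64 'c': at 12 ·f
pos 65 'b': at 13  → match P3@[64:65]
pos 66 'd': at 1 ·f
pos 67 'd': at 2
pos 68 'e': at 5 ·f
pos 69 'a': at 7 ·f
pos 70 'c': at 8

Matches: [[1,3],[5,0],[11,0],[12,3],[22,2],[22,3],[24,3],[29,1],[35,2],[35,3],[44,3],[47,1],[50,1],[54,3],[57,3],[61,0],[63,1],[65,3]]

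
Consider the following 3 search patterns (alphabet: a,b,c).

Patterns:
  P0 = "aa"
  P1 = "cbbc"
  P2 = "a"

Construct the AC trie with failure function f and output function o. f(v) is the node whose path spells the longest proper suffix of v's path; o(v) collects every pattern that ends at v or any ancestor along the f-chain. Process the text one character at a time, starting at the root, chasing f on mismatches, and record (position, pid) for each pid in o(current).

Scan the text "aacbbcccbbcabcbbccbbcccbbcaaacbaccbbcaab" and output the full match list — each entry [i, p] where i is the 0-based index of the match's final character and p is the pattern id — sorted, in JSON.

Build automaton:
Trie (insert patterns):
  0='ε' goto a→1 c→3
  1='a' goto a→2  [P2 ends]
  2='aa' goto ·  [P0 ends]
  3='c' goto b→4
  4='cb' goto b→5
  5='cbb' goto c→6
  6='cbbc' goto ·  [P1 ends]

BFS fail/out derivation:
  n1('a'): parent n0 fail=0; on 'a' 0 → fail=0;  out {2}∪∅={2}
  n3('c'): parent n0 fail=0; on 'c' 0 → fail=0;  out ∅∪∅=∅
  n2('aa'): parent n1 fail=0; on 'a' 0 → fail=1;  out {0}∪{2}={0,2}
  n4('cb'): parent n3 fail=0; on 'b' 0 → fail=0;  out ∅∪∅=∅
  n5('cbb'): parent n4 fail=0; on 'b' 0 → fail=0;  out ∅∪∅=∅
  n6('cbbc'): parent n5 fail=0; on 'c' 0 → fail=3;  out {1}∪∅={1}

Text stream:
pos 0 'a': at 1  emit P2@[0:0]
pos 1 'a': at 2  emit P0@[0:1],P2@[1:1]
pos 2 'c': at 3 (fail-walked)
pos 3 'b': at 4
pos 4 'b': at 5
pos 5 'c': at 6  emit P1@[2:5]
pos 6 'c': at 3 (fail-walked)
pos 7 'c': at 3 (fail-walked)
pos 8 'b': at 4
pos 9 'b': at 5
pos 10 'c': at 6  emit P1@[7:10]
pos 11 'a': at 1 (fail-walked)  emit P2@[11:11]
pos 12 'b': at 0 (fail-walked)
pos 13 'c': at 3
pos 14 'b': at 4
pos 15 'b': at 5
pos 16 'c': at 6  emit P1@[13:16]
pos 17 'c': at 3 (fail-walked)
pos 18 'b': at 4
pos 19 'b': at 5
pos 20 'c': at 6  emit P1@[17:20]
pos 21 'c': at 3 (fail-walked)
pos 22 'c': at 3 (fail-walked)
pos 23 'b': at 4
pos 24 'b': at 5
pos 25 'c': at 6  emit P1@[22:25]
pos 26 'a': at 1 (fail-walked)  emit P2@[26:26]
pos 27 'a': at 2  emit P0@[26:27],P2@[27:27]
pos 28 'a': at 2 (fail-walked)  emit P0@[27:28],P2@[28:28]
pos 29 'c': at 3 (fail-walked)
pos 30 'b': at 4
pos 31 'a': at 1 (fail-walked)  emit P2@[31:31]
pos 32 'c': at 3 (fail-walked)
pos 33 'c': at 3 (fail-walked)
pos 34 'b': at 4
pos 35 'b': at 5
pos 36 'c': at 6  emit P1@[33:36]
pos 37 'a': at 1 (fail-walked)  emit P2@[37:37]
pos 38 'a': at 2  emit P0@[37:38],P2@[38:38]
pos 39 'b': at 0 (fail-walked)

Matches: [[0,2],[1,0],[1,2],[5,1],[10,1],[11,2],[16,1],[20,1],[25,1],[26,2],[27,0],[27,2],[28,0],[28,2],[31,2],[36,1],[37,2],[38,0],[38,2]]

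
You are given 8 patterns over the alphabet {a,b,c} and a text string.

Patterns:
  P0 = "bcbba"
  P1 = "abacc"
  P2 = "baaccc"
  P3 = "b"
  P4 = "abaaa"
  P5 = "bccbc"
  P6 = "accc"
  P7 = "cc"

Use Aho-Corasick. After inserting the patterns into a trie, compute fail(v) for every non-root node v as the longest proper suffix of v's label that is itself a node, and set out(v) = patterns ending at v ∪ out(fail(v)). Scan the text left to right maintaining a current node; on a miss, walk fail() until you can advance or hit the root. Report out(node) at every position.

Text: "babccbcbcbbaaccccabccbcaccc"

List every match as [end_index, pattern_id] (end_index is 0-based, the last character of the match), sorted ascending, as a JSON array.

Construct AC machine:
Trie nodes:
  n0 'ε': a→6 b→1 c→24
  n1 'b': a→11 c→2  [P3 ends]
  n2 'bc': b→3 c→18
  n3 'bcb': b→4
  n4 'bcbb': a→5
  n5 'bcbba': ·  [P0 ends]
  n6 'a': b→7 c→21
  n7 'ab': a→8
  n8 'aba': a→16 c→9
  n9 'abac': c→10
  n10 'abacc': ·  [P1 ends]
  n11 'ba': a→12
  n12 'baa': c→13
  n13 'baac': c→14
  n14 'baacc': c→15
  n15 'baaccc': ·  [P2 ends]
  n16 'abaa': a→17
  n17 'abaaa': ·  [P4 ends]
  n18 'bcc': b→19
  n19 'bccb': c→20
  n20 'bccbc': ·  [P5 ends]
  n21 'ac': c→22
  n22 'acc': c→23
  n23 'accc': ·  [P6 ends]
  n24 'c': c→25
  n25 'cc': ·  [P7 ends]

BFS fail/out derivation:
  fail(1) 'b': from fail(0)=0 chase 'b': 0 ⇒ 0;  out={3}∪out(0)={3}
  fail(6) 'a': from fail(0)=0 chase 'a': 0 ⇒ 0;  out=∅∪out(0)=∅
  fail(24) 'c': from fail(0)=0 chase 'c': 0 ⇒ 0;  out=∅∪out(0)=∅
  fail(2) 'bc': from fail(1)=0 chase 'c': 0 ⇒ 24;  out=∅∪out(24)=∅
  fail(7) 'ab': from fail(6)=0 chase 'b': 0 ⇒ 1;  out=∅∪out(1)={3}
  fail(11) 'ba': from fail(1)=0 chase 'a': 0 ⇒ 6;  out=∅∪out(6)=∅
  fail(21) 'ac': from fail(6)=0 chase 'c': 0 ⇒ 24;  out=∅∪out(24)=∅
  fail(25) 'cc': from fail(24)=0 chase 'c': 0 ⇒ 24;  out={7}∪out(24)={7}
  fail(3) 'bcb': from fail(2)=24 chase 'b': 24→0 ⇒ 1;  out=∅∪out(1)={3}
  fail(8) 'aba': from fail(7)=1 chase 'a': 1 ⇒ 11;  out=∅∪out(11)=∅
  fail(12) 'baa': from fail(11)=6 chase 'a': 6→0 ⇒ 6;  out=∅∪out(6)=∅
  fail(18) 'bcc': from fail(2)=24 chase 'c': 24 ⇒ 25;  out=∅∪out(25)={7}
  fail(22) 'acc': from fail(21)=24 chase 'c': 24 ⇒ 25;  out=∅∪out(25)={7}
  fail(4) 'bcbb': from fail(3)=1 chase 'b': 1→0 ⇒ 1;  out=∅∪out(1)={3}
  fail(9) 'abac': from fail(8)=11 chase 'c': 11→6 ⇒ 21;  out=∅∪out(21)=∅
  fail(13) 'baac': from fail(12)=6 chase 'c': 6 ⇒ 21;  out=∅∪out(21)=∅
  fail(16) 'abaa': from fail(8)=11 chase 'a': 11 ⇒ 12;  out=∅∪out(12)=∅
  fail(19) 'bccb': from fail(18)=25 chase 'b': 25→24→0 ⇒ 1;  out=∅∪out(1)={3}
  fail(23) 'accc': from fail(22)=25 chase 'c': 25→24 ⇒ 25;  out={6}∪out(25)={6,7}
  fail(5) 'bcbba': from fail(4)=1 chase 'a': 1 ⇒ 11;  out={0}∪out(11)={0}
  fail(10) 'abacc': from fail(9)=21 chase 'c': 21 ⇒ 22;  out={1}∪out(22)={1,7}
  fail(14) 'baacc': from fail(13)=21 chase 'c': 21 ⇒ 22;  out=∅∪out(22)={7}
  fail(17) 'abaaa': from fail(16)=12 chase 'a': 12→6→0 ⇒ 6;  out={4}∪out(6)={4}
  fail(20) 'bccbc': from fail(19)=1 chase 'c': 1 ⇒ 2;  out={5}∪out(2)={5}
  fail(15) 'baaccc': from fail(14)=22 chase 'c': 22 ⇒ 23;  out={2}∪out(23)={2,6,7}

Text stream:
i=0 'b': node 0→1  emit P3@[0:0]
i=1 'a': node 1→11
i=2 'b': node 11→7 (via fail)  emit P3@[2:2]
i=3 'c': node 7→2 (via fail)
i=4 'c': node 2→18  emit P7@[3:4]
i=5 'b': node 18→19  emit P3@[5:5]
i=6 'c': node 19→20  emit P5@[2:6]
i=7 'b': node 20→3 (via fail)  emit P3@[7:7]
i=8 'c': node 3→2 (via fail)
i=9 'b': node 2→3  emit P3@[9:9]
i=10 'b': node 3→4  emit P3@[10:10]
i=11 'a': node 4→5  emit P0@[7:11]
i=12 'a': node 5→12 (via fail)
i=13 'c': node 12→13
i=14 'c': node 13→14  emit P7@[13:14]
i=15 'c': node 14→15  emit P2@[10:15],P6@[12:15],P7@[14:15]
i=16 'c': node 15→25 (via fail)  emit P7@[15:16]
i=17 'a': node 25→6 (via fail)
i=18 'b': node 6→7  emit P3@[18:18]
i=19 'c': node 7→2 (via fail)
i=20 'c': node 2→18  emit P7@[19:20]
i=21 'b': node 18→19  emit P3@[21:21]
i=22 'c': node 19→20  emit P5@[18:22]
i=23 'a': node 20→6 (via fail)
i=24 'c': node 6→21
i=25 'c': node 21→22  emit P7@[24:25]
i=26 'c': node 22→23  emit P6@[23:26],P7@[25:26]

Result: [[0,3],[2,3],[4,7],[5,3],[6,5],[7,3],[9,3],[10,3],[11,0],[14,7],[15,2],[15,6],[15,7],[16,7],[18,3],[20,7],[21,3],[22,5],[25,7],[26,6],[26,7]]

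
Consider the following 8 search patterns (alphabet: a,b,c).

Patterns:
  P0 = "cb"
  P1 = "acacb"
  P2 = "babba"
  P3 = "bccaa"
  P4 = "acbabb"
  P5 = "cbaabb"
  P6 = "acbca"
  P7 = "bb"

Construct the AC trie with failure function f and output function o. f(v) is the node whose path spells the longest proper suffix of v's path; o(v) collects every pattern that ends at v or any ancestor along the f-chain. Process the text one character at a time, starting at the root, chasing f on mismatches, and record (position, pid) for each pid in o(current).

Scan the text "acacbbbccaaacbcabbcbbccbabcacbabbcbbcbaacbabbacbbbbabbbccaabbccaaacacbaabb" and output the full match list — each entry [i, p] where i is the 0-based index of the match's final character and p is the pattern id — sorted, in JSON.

Build automaton:
Trie nodes:
  0='ε' goto a→3 b→8 c→1
  1='c' goto b→2
  2='cb' goto a→21  ←P0
  3='a' goto c→4
  4='ac' goto a→5 b→17
  5='aca' goto c→6
  6='acac' goto b→7
  7='acacb' goto ·  ←P1
  8='b' goto a→9 b→27 c→13
  9='ba' goto b→10
  10='bab' goto b→11
  11='babb' goto a→12
  12='babba' goto ·  ←P2
  13='bc' goto c→14
  14='bcc' goto a→15
  15='bcca' goto a→16
  16='bccaa' goto ·  ←P3
  17='acb' goto a→18 c→25
  18='acba' goto b→19
  19='acbab' goto b→20
  20='acbabb' goto ·  ←P4
  21='cba' goto a→22
  22='cbaa' goto b→23
  23='cbaab' goto b→24
  24='cbaabb' goto ·  ←P5
  25='acbc' goto a→26
  26='acbca' goto ·  ←P6
  27='bb' goto ·  ←P7

BFS fail/out derivation:
  fail(1) 'c': from fail(0)=0 chase 'c': 0 ⇒ 0;  out=∅∪out(0)=∅
  fail(3) 'a': from fail(0)=0 chase 'a': 0 ⇒ 0;  out=∅∪out(0)=∅
  fail(8) 'b': from fail(0)=0 chase 'b': 0 ⇒ 0;  out=∅∪out(0)=∅
  fail(2) 'cb': from fail(1)=0 chase 'b': 0 ⇒ 8;  out={0}∪out(8)={0}
  fail(4) 'ac': from fail(3)=0 chase 'c': 0 ⇒ 1;  out=∅∪out(1)=∅
  fail(9) 'ba': from fail(8)=0 chase 'a': 0 ⇒ 3;  out=∅∪out(3)=∅
  fail(13) 'bc': from fail(8)=0 chase 'c': 0 ⇒ 1;  out=∅∪out(1)=∅
  fail(27) 'bb': from fail(8)=0 chase 'b': 0 ⇒ 8;  out={7}∪out(8)={7}
  fail(5) 'aca': from fail(4)=1 chase 'a': 1→0 ⇒ 3;  out=∅∪out(3)=∅
  fail(10) 'bab': from fail(9)=3 chase 'b': 3→0 ⇒ 8;  out=∅∪out(8)=∅
  fail(14) 'bcc': from fail(13)=1 chase 'c': 1→0 ⇒ 1;  out=∅∪out(1)=∅
  fail(17) 'acb': from fail(4)=1 chase 'b': 1 ⇒ 2;  out=∅∪out(2)={0}
  fail(21) 'cba': from fail(2)=8 chase 'a': 8 ⇒ 9;  out=∅∪out(9)=∅
  fail(6) 'acac': from fail(5)=3 chase 'c': 3 ⇒ 4;  out=∅∪out(4)=∅
  fail(11) 'babb': from fail(10)=8 chase 'b': 8 ⇒ 27;  out=∅∪out(27)={7}
  fail(15) 'bcca': from fail(14)=1 chase 'a': 1→0 ⇒ 3;  out=∅∪out(3)=∅
  fail(18) 'acba': from fail(17)=2 chase 'a': 2 ⇒ 21;  out=∅∪out(21)=∅
  fail(22) 'cbaa': from fail(21)=9 chase 'a': 9→3→0 ⇒ 3;  out=∅∪out(3)=∅
  fail(25) 'acbc': from fail(17)=2 chase 'c': 2→8 ⇒ 13;  out=∅∪out(13)=∅
  fail(7) 'acacb': from fail(6)=4 chase 'b': 4 ⇒ 17;  out={1}∪out(17)={0,1}
  fail(12) 'babba': from fail(11)=27 chase 'a': 27→8 ⇒ 9;  out={2}∪out(9)={2}
  fail(16) 'bccaa': from fail(15)=3 chase 'a': 3→0 ⇒ 3;  out={3}∪out(3)={3}
  fail(19) 'acbab': from fail(18)=21 chase 'b': 21→9 ⇒ 10;  out=∅∪out(10)=∅
  fail(23) 'cbaab': from fail(22)=3 chase 'b': 3→0 ⇒ 8;  out=∅∪out(8)=∅
  fail(26) 'acbca': from fail(25)=13 chase 'a': 13→1→0 ⇒ 3;  out={6}∪out(3)={6}
  fail(20) 'acbabb': from fail(19)=10 chase 'b': 10 ⇒ 11;  out={4}∪out(11)={4,7}
  fail(24) 'cbaabb': from fail(23)=8 chase 'b': 8 ⇒ 27;  out={5}∪out(27)={5,7}

Scan:
[0] read 'a'  n0⇒n3
[1] read 'c'  n3⇒n4
[2] read 'a'  n4⇒n5
[3] read 'c'  n5⇒n6
[4] read 'b'  n6⇒n7  emit P0@[3:4],P1@[0:4]
[5] read 'b'  n7⇒n27 (fail-walked)  emit P7@[4:5]
[6] read 'b'  n27⇒n27 (fail-walked)  emit P7@[5:6]
[7] read 'c'  n27⇒n13 (fail-walked)
[8] read 'c'  n13⇒n14
[9] read 'a'  n14⇒n15
[10] read 'a'  n15⇒n16  emit P3@[6:10]
[11] read 'a'  n16⇒n3 (fail-walked)
[12] read 'c'  n3⇒n4
[13] read 'b'  n4⇒n17  emit P0@[12:13]
[14] read 'c'  n17⇒n25
[15] read 'a'  n25⇒n26  emit P6@[11:15]
[16] read 'b'  n26⇒n8 (fail-walked)
[17] read 'b'  n8⇒n27  emit P7@[16:17]
[18] read 'c'  n27⇒n13 (fail-walked)
[19] read 'b'  n13⇒n2 (fail-walked)  emit P0@[18:19]
[20] read 'b'  n2⇒n27 (fail-walked)  emit P7@[19:20]
[21] read 'c'  n27⇒n13 (fail-walked)
[22] read 'c'  n13⇒n14
[23] read 'b'  n14⇒n2 (fail-walked)  emit P0@[22:23]
[24] read 'a'  n2⇒n21
[25] read 'b'  n21⇒n10 (fail-walked)
[26] read 'c'  n10⇒n13 (fail-walked)
[27] read 'a'  n13⇒n3 (fail-walked)
[28] read 'c'  n3⇒n4
[29] read 'b'  n4⇒n17  emit P0@[28:29]
[30] read 'a'  n17⇒n18
[31] read 'b'  n18⇒n19
[32] read 'b'  n19⇒n20  emit P4@[27:32],P7@[31:32]
[33] read 'c'  n20⇒n13 (fail-walked)
[34] read 'b'  n13⇒n2 (fail-walked)  emit P0@[33:34]
[35] read 'b'  n2⇒n27 (fail-walked)  emit P7@[34:35]
[36] read 'c'  n27⇒n13 (fail-walked)
[37] read 'b'  n13⇒n2 (fail-walked)  emit P0@[36:37]
[38] read 'a'  n2⇒n21
[39] read 'a'  n21⇒n22
[40] read 'c'  n22⇒n4 (fail-walked)
[41] read 'b'  n4⇒n17  emit P0@[40:41]
[42] read 'a'  n17⇒n18
[43] read 'b'  n18⇒n19
[44] read 'b'  n19⇒n20  emit P4@[39:44],P7@[43:44]
[45] read 'a'  n20⇒n12 (fail-walked)  emit P2@[41:45]
[46] read 'c'  n12⇒n4 (fail-walked)
[47] read 'b'  n4⇒n17  emit P0@[46:47]
[48] read 'b'  n17⇒n27 (fail-walked)  emit P7@[47:48]
[49] read 'b'  n27⇒n27 (fail-walked)  emit P7@[48:49]
[50] read 'b'  n27⇒n27 (fail-walked)  emit P7@[49:50]
[51] read 'a'  n27⇒n9 (fail-walked)
[52] read 'b'  n9⇒n10
[53] read 'b'  n10⇒n11  emit P7@[52:53]
[54] read 'b'  n11⇒n27 (fail-walked)  emit P7@[53:54]
[55] read 'c'  n27⇒n13 (fail-walked)
[56] read 'c'  n13⇒n14
[57] read 'a'  n14⇒n15
[58] read 'a'  n15⇒n16  emit P3@[54:58]
[59] read 'b'  n16⇒n8 (fail-walked)
[60] read 'b'  n8⇒n27  emit P7@[59:60]
[61] read 'c'  n27⇒n13 (fail-walked)
[62] read 'c'  n13⇒n14
[63] read 'a'  n14⇒n15
[64] read 'a'  n15⇒n16  emit P3@[60:64]
[65] read 'a'  n16⇒n3 (fail-walked)
[66] read 'c'  n3⇒n4
[67] read 'a'  n4⇒n5
[68] read 'c'  n5⇒n6
[69] read 'b'  n6⇒n7  emit P0@[68:69],P1@[65:69]
[70] read 'a'  n7⇒n18 (fail-walked)
[71] read 'a'  n18⇒n22 (fail-walked)
[72] read 'b'  n22⇒n23
[73] read 'b'  n23⇒n24  emit P5@[68:73],P7@[72:73]

Result: [[4,0],[4,1],[5,7],[6,7],[10,3],[13,0],[15,6],[17,7],[19,0],[20,7],[23,0],[29,0],[32,4],[32,7],[34,0],[35,7],[37,0],[41,0],[44,4],[44,7],[45,2],[47,0],[48,7],[49,7],[50,7],[53,7],[54,7],[58,3],[60,7],[64,3],[69,0],[69,1],[73,5],[73,7]]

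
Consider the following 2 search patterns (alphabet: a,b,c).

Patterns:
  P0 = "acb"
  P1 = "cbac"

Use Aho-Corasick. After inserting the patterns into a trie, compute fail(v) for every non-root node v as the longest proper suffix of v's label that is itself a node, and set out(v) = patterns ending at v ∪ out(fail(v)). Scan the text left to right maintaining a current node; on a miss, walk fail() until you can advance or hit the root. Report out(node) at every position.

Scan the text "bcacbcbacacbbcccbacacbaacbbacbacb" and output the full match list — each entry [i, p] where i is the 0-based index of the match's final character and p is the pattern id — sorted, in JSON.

Build automaton:
Trie (insert patterns):
  n0 'ε': a→1 c→4
  n1 'a': c→2
  n2 'ac': b→3
  n3 'acb': ·  [P0 ends]
  n4 'c': b→5
  n5 'cb': a→6
  n6 'cba': c→7
  n7 'cbac': ·  [P1 ends]

BFS fail/out derivation:
  n1('a'): parent n0 fail=0; on 'a' 0 → fail=0;  out ∅∪∅=∅
  n4('c'): parent n0 fail=0; on 'c' 0 → fail=0;  out ∅∪∅=∅
  n2('ac'): parent n1 fail=0; on 'c' 0 → fail=4;  out ∅∪∅=∅
  n5('cb'): parent n4 fail=0; on 'b' 0 → fail=0;  out ∅∪∅=∅
  n3('acb'): parent n2 fail=4; on 'b' 4 → fail=5;  out {0}∪∅={0}
  n6('cba'): parent n5 fail=0; on 'a' 0 → fail=1;  out ∅∪∅=∅
  n7('cbac'): parent n6 fail=1; on 'c' 1 → fail=2;  out {1}∪∅={1}

Run:
pos 0 'b': at 0
pos 1 'c': at 4
pos 2 'a': at 1 (via fail)
pos 3 'c': at 2
pos 4 'b': at 3  emit P0@[2:4]
pos 5 'c': at 4 (via fail)
pos 6 'b': at 5
pos 7 'a': at 6
pos 8 'c': at 7  emit P1@[5:8]
pos 9 'a': at 1 (via fail)
pos 10 'c': at 2
pos 11 'b': at 3  emit P0@[9:11]
pos 12 'b': at 0 (via fail)
pos 13 'c': at 4
pos 14 'c': at 4 (via fail)
pos 15 'c': at 4 (via fail)
pos 16 'b': at 5
pos 17 'a': at 6
pos 18 'c': at 7  emit P1@[15:18]
pos 19 'a': at 1 (via fail)
pos 20 'c': at 2
pos 21 'b': at 3  emit P0@[19:21]
pos 22 'a': at 6 (via fail)
pos 23 'a': at 1 (via fail)
pos 24 'c': at 2
pos 25 'b': at 3  emit P0@[23:25]
pos 26 'b': at 0 (via fail)
pos 27 'a': at 1
pos 28 'c': at 2
pos 29 'b': at 3  emit P0@[27:29]
pos 30 'a': at 6 (via fail)
pos 31 'c': at 7  emit P1@[28:31]
pos 32 'b': at 3 (via fail)  emit P0@[30:32]

Result: [[4,0],[8,1],[11,0],[18,1],[21,0],[25,0],[29,0],[31,1],[32,0]]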